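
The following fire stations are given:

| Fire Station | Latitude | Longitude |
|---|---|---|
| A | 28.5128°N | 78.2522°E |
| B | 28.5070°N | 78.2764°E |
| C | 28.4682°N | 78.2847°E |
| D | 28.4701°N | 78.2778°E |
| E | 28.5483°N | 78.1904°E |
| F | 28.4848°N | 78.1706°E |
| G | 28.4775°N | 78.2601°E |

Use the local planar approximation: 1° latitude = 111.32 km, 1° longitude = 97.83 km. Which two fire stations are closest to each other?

C and D

Pairwise distances:
A–B: 2.4539 km
A–C: 5.8957 km
A–D: 5.3728 km
A–E: 7.2229 km
A–F: 8.5699 km
A–G: 4.0049 km
B–C: 4.3949 km
B–D: 4.1100 km
B–E: 9.5876 km
B–F: 10.6414 km
B–G: 3.6506 km
C–D: 0.7074 km
C–E: 12.8303 km
C–F: 11.3143 km
C–G: 2.6198 km
D–E: 12.2020 km
D–F: 10.6143 km
D–G: 1.9176 km
E–F: 7.3294 km
E–G: 10.4217 km
F–G: 8.7934 km
Closest pair: C–D at 0.7074 km.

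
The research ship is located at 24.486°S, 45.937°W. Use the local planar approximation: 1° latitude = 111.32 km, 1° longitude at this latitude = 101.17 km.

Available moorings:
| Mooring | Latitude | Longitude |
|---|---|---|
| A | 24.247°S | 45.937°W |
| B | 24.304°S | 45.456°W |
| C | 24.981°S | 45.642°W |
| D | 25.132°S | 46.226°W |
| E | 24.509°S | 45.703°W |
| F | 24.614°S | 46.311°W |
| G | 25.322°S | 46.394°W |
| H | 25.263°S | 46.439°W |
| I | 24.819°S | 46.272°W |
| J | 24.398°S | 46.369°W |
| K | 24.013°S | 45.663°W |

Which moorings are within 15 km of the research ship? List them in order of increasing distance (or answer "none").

Distances from 24.486°S, 45.937°W:
A: √((0.239·111.32)² + (0.000·101.17)²) = √(707.85157 + 0.00000) = 26.605 km
B: √((0.182·111.32)² + (0.481·101.17)²) = √(410.47732 + 2368.06518) = 52.712 km
C: √((-0.495·111.32)² + (0.295·101.17)²) = √(3036.38469 + 890.73298) = 62.667 km
D: √((-0.646·111.32)² + (-0.289·101.17)²) = √(5171.43930 + 854.86825) = 77.629 km
E: √((-0.023·111.32)² + (0.234·101.17)²) = √(6.55544 + 560.44786) = 23.812 km
F: √((-0.128·111.32)² + (-0.374·101.17)²) = √(203.03286 + 1431.68246) = 40.432 km
G: √((-0.836·111.32)² + (-0.457·101.17)²) = √(8660.81875 + 2137.64656) = 103.916 km
H: √((-0.777·111.32)² + (-0.502·101.17)²) = √(7481.49574 + 2579.35390) = 100.304 km
I: √((-0.333·111.32)² + (-0.335·101.17)²) = √(1374.15228 + 1148.66427) = 50.228 km
J: √((0.088·111.32)² + (-0.432·101.17)²) = √(95.96475 + 1910.16549) = 44.790 km
K: √((0.473·111.32)² + (0.274·101.17)²) = √(2772.48163 + 768.43056) = 59.506 km
Threshold 15 km: none within range.

none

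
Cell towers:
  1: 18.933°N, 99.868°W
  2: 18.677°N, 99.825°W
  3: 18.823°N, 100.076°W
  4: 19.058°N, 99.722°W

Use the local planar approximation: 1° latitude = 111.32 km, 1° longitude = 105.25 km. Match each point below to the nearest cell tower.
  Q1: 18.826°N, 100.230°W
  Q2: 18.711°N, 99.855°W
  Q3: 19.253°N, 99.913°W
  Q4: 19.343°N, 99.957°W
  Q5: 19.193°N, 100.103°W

Q1 at 18.826°N, 100.230°W:
  1: 39.919 km
  2: 45.740 km
  3: 16.212 km
  4: 59.378 km
  → nearest: 3 (16.212 km)
Q2 at 18.711°N, 99.855°W:
  1: 24.751 km
  2: 4.929 km
  3: 26.391 km
  4: 41.086 km
  → nearest: 2 (4.929 km)
Q3 at 19.253°N, 99.913°W:
  1: 35.936 km
  2: 64.786 km
  3: 50.849 km
  4: 29.586 km
  → nearest: 4 (29.586 km)
Q4 at 19.343°N, 99.957°W:
  1: 46.593 km
  2: 75.430 km
  3: 59.226 km
  4: 40.228 km
  → nearest: 4 (40.228 km)
Q5 at 19.193°N, 100.103°W:
  1: 38.072 km
  2: 64.464 km
  3: 41.286 km
  4: 42.824 km
  → nearest: 1 (38.072 km)

Q1→3; Q2→2; Q3→4; Q4→4; Q5→1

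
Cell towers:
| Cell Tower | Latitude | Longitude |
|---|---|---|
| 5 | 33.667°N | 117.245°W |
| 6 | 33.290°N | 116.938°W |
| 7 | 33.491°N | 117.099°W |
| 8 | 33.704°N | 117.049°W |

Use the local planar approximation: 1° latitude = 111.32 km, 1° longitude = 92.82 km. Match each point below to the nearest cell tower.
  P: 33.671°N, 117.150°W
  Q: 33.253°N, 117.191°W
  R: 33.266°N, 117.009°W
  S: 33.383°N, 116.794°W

P→5; Q→6; R→6; S→6

P at 33.671°N, 117.150°W:
  5: √((-0.004·111.32)² + (-0.095·92.82)²) = √(0.19827 + 77.75536) = 8.829 km
  6: √((-0.381·111.32)² + (0.212·92.82)²) = √(1798.85578 + 387.21739) = 46.755 km
  7: √((-0.180·111.32)² + (0.051·92.82)²) = √(401.50541 + 22.40905) = 20.589 km
  8: √((0.033·111.32)² + (0.101·92.82)²) = √(13.49504 + 87.88725) = 10.069 km
  → nearest: 5 (8.829 km)
Q at 33.253°N, 117.191°W:
  5: √((0.414·111.32)² + (-0.054·92.82)²) = √(2123.96364 + 25.12295) = 46.358 km
  6: √((0.037·111.32)² + (0.253·92.82)²) = √(16.96484 + 551.47289) = 23.842 km
  7: √((0.238·111.32)² + (0.092·92.82)²) = √(701.94051 + 72.92204) = 27.836 km
  8: √((0.451·111.32)² + (0.142·92.82)²) = √(2520.57416 + 173.72400) = 51.907 km
  → nearest: 6 (23.842 km)
R at 33.266°N, 117.009°W:
  5: √((0.401·111.32)² + (-0.236·92.82)²) = √(1992.66889 + 479.85181) = 49.724 km
  6: √((0.024·111.32)² + (0.071·92.82)²) = √(7.13787 + 43.43100) = 7.111 km
  7: √((0.225·111.32)² + (-0.090·92.82)²) = √(627.35221 + 69.78597) = 26.403 km
  8: √((0.438·111.32)² + (-0.040·92.82)²) = √(2377.35817 + 13.78488) = 48.899 km
  → nearest: 6 (7.111 km)
S at 33.383°N, 116.794°W:
  5: √((0.284·111.32)² + (-0.451·92.82)²) = √(999.50064 + 1752.41197) = 52.459 km
  6: √((-0.093·111.32)² + (-0.144·92.82)²) = √(107.17964 + 178.65209) = 16.907 km
  7: √((0.108·111.32)² + (-0.305·92.82)²) = √(144.54195 + 801.46176) = 30.757 km
  8: √((0.321·111.32)² + (-0.255·92.82)²) = √(1276.89875 + 560.22629) = 42.862 km
  → nearest: 6 (16.907 km)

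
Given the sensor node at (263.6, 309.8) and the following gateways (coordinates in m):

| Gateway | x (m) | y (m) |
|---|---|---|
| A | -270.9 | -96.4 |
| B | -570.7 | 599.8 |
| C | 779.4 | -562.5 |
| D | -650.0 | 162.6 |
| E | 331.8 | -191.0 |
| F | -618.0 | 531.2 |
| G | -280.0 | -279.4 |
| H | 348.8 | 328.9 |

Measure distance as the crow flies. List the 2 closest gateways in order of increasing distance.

Distances from (263.6, 309.8):
A: √((-534.5)² + (-406.2)²) = √(285690.250 + 164998.440) = 671.3 m
B: √((-834.3)² + (290.0)²) = √(696056.490 + 84100.000) = 883.3 m
C: √((515.8)² + (-872.3)²) = √(266049.640 + 760907.290) = 1013.4 m
D: √((-913.6)² + (-147.2)²) = √(834664.960 + 21667.840) = 925.4 m
E: √((68.2)² + (-500.8)²) = √(4651.240 + 250800.640) = 505.4 m
F: √((-881.6)² + (221.4)²) = √(777218.560 + 49017.960) = 909.0 m
G: √((-543.6)² + (-589.2)²) = √(295500.960 + 347156.640) = 801.7 m
H: √((85.2)² + (19.1)²) = √(7259.040 + 364.810) = 87.3 m
Sorted: H (87.3 m) < E (505.4 m) < A (671.3 m) < G (801.7 m) < …

H, E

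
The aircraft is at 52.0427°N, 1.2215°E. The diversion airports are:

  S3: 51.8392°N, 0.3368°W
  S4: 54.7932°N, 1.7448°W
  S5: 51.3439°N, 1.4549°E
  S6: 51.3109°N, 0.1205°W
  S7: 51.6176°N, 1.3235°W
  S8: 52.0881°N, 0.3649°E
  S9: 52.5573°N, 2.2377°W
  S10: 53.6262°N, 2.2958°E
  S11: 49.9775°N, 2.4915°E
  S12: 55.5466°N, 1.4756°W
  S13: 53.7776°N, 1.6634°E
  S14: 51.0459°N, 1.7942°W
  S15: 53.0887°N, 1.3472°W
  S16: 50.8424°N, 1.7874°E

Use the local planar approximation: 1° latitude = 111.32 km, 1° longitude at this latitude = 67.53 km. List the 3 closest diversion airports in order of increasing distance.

S8, S5, S3

Distances from 52.0427°N, 1.2215°E:
S3: √((-0.2035·111.32)² + (-1.5583·67.53)²) = √(513.186499 + 11073.773614) = 107.6427 km
S4: √((2.7505·111.32)² + (-2.9663·67.53)²) = √(93749.658390 + 40125.794346) = 365.8899 km
S5: √((-0.6988·111.32)² + (0.2334·67.53)²) = √(6051.348821 + 248.424945) = 79.3711 km
S6: √((-0.7318·111.32)² + (-1.3420·67.53)²) = √(6636.379386 + 8212.937750) = 121.8578 km
S7: √((-0.4251·111.32)² + (-2.5450·67.53)²) = √(2239.384177 + 29537.182937) = 178.2598 km
S8: √((0.0454·111.32)² + (-0.8566·67.53)²) = √(25.542188 + 3346.182623) = 58.0666 km
S9: √((0.5146·111.32)² + (-3.4592·67.53)²) = √(3281.602388 + 54568.855347) = 240.5212 km
S10: √((1.5835·111.32)² + (1.0743·67.53)²) = √(31072.953186 + 5263.136709) = 190.6203 km
S11: √((-2.0652·111.32)² + (1.2700·67.53)²) = √(52853.119831 + 7355.309322) = 245.3741 km
S12: √((3.5039·111.32)² + (-2.6971·67.53)²) = √(152142.238372 + 33173.217601) = 430.4828 km
S13: √((1.7349·111.32)² + (0.4419·67.53)²) = √(37298.836907 + 890.515540) = 195.4210 km
S14: √((-0.9968·111.32)² + (-3.0157·67.53)²) = √(12312.959584 + 41473.412513) = 231.9189 km
S15: √((1.0460·111.32)² + (-2.5687·67.53)²) = √(13558.441274 + 30089.867191) = 208.9218 km
S16: √((-1.2003·111.32)² + (0.5659·67.53)²) = √(17853.608514 + 1460.403575) = 138.9749 km
Sorted: S8 (58.0666 km) < S5 (79.3711 km) < S3 (107.6427 km) < S6 (121.8578 km) < S16 (138.9749 km) < …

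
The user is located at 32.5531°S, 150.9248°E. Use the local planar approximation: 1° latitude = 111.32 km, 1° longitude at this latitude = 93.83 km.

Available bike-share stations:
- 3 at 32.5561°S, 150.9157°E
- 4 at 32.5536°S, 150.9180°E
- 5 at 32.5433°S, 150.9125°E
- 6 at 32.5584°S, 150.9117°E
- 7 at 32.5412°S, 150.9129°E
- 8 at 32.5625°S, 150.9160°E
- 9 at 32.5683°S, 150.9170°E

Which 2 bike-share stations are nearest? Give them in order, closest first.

Distances from 32.5531°S, 150.9248°E:
3: √((-0.0030·111.32)² + (-0.0091·93.83)²) = √(0.111529 + 0.729065) = 0.9168 km
4: √((-0.0005·111.32)² + (-0.0068·93.83)²) = √(0.003098 + 0.407100) = 0.6405 km
5: √((0.0098·111.32)² + (-0.0123·93.83)²) = √(1.190141 + 1.331968) = 1.5881 km
6: √((-0.0053·111.32)² + (-0.0131·93.83)²) = √(0.348095 + 1.510866) = 1.3634 km
7: √((0.0119·111.32)² + (-0.0119·93.83)²) = √(1.754851 + 1.246744) = 1.7325 km
8: √((-0.0094·111.32)² + (-0.0088·93.83)²) = √(1.094970 + 0.681787) = 1.3330 km
9: √((-0.0152·111.32)² + (-0.0078·93.83)²) = √(2.863081 + 0.535640) = 1.8436 km
Sorted: 4 (0.6405 km) < 3 (0.9168 km) < 8 (1.3330 km) < 6 (1.3634 km) < …

4, 3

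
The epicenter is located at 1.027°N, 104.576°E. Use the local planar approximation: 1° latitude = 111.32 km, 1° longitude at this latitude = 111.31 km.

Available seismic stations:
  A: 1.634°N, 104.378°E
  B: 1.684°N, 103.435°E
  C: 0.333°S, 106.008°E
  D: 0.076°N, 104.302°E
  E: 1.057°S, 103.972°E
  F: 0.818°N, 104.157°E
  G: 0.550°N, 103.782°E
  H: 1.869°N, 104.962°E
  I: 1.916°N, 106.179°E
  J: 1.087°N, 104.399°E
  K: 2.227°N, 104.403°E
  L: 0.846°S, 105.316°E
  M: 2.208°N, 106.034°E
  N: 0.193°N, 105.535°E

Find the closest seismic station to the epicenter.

Distances from 1.027°N, 104.576°E:
A: √((0.607·111.32)² + (-0.198·111.31)²) = √(4565.87248 + 485.73427) = 71.075 km
B: √((0.657·111.32)² + (-1.141·111.31)²) = √(5349.05587 + 16130.19636) = 146.558 km
C: √((-1.360·111.32)² + (1.432·111.31)²) = √(22920.50658 + 25407.05931) = 219.835 km
D: √((-0.951·111.32)² + (-0.274·111.31)²) = √(11207.46598 + 930.18534) = 110.171 km
E: √((-2.084·111.32)² + (-0.604·111.31)²) = √(53819.76840 + 4520.03963) = 241.536 km
F: √((-0.209·111.32)² + (-0.419·111.31)²) = √(541.30117 + 2175.18606) = 52.120 km
G: √((-0.477·111.32)² + (-0.794·111.31)²) = √(2819.57177 + 7811.04915) = 103.105 km
H: √((0.842·111.32)² + (0.386·111.31)²) = √(8785.58284 + 1846.04794) = 103.110 km
I: √((0.889·111.32)² + (1.603·111.31)²) = √(9793.77037 + 31837.23992) = 204.037 km
J: √((0.060·111.32)² + (-0.177·111.31)²) = √(44.61171 + 388.16368) = 20.803 km
K: √((1.200·111.32)² + (-0.173·111.31)²) = √(17844.68506 + 370.81780) = 134.965 km
L: √((-1.873·111.32)² + (0.740·111.31)²) = √(43473.23413 + 6784.71806) = 224.183 km
M: √((1.181·111.32)² + (1.458·111.31)²) = √(17284.07693 + 26338.03761) = 208.859 km
N: √((-0.834·111.32)² + (0.959·111.31)²) = √(8619.42900 + 11394.77043) = 141.472 km
Minimum: J at 20.803 km.

J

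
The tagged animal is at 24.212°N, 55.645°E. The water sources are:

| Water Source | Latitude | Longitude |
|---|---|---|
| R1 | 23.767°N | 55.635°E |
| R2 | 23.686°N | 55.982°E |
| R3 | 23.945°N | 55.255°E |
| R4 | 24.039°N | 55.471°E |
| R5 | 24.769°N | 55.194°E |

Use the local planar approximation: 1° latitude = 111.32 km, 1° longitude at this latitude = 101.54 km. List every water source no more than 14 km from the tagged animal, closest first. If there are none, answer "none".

none

Distances from 24.212°N, 55.645°E:
R1: 49.548 km
R2: 67.820 km
R3: 49.514 km
R4: 26.135 km
R5: 77.083 km
Threshold 14 km: none within range.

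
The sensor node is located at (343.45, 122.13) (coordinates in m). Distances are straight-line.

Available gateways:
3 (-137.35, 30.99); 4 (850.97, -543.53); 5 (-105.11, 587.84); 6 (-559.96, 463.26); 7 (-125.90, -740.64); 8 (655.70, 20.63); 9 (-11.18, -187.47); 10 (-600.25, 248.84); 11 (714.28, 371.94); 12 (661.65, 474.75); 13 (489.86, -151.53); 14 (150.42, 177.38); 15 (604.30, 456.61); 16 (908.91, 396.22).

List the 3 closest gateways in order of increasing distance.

Distances from (343.45, 122.13):
3: 489.36 m
4: 837.07 m
5: 646.60 m
6: 965.67 m
7: 982.17 m
8: 328.33 m
9: 470.76 m
10: 952.17 m
11: 447.12 m
12: 474.97 m
13: 310.36 m
14: 200.78 m
15: 424.17 m
16: 628.39 m
Sorted: 14 (200.78 m) < 13 (310.36 m) < 8 (328.33 m) < 15 (424.17 m) < 11 (447.12 m) < …

14, 13, 8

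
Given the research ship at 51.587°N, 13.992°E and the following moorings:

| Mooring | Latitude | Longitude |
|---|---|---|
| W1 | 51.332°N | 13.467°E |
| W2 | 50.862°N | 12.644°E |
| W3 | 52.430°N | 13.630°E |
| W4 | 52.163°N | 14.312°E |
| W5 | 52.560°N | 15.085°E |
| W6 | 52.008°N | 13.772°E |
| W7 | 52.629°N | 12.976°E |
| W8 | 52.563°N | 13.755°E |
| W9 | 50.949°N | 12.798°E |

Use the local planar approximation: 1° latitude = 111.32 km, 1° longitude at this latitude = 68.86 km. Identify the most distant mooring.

W7

Distances from 51.587°N, 13.992°E:
W1: 45.964 km
W2: 123.003 km
W3: 97.097 km
W4: 67.801 km
W5: 131.896 km
W6: 49.253 km
W7: 135.461 km
W8: 109.867 km
W9: 108.647 km
Maximum: W7 at 135.461 km.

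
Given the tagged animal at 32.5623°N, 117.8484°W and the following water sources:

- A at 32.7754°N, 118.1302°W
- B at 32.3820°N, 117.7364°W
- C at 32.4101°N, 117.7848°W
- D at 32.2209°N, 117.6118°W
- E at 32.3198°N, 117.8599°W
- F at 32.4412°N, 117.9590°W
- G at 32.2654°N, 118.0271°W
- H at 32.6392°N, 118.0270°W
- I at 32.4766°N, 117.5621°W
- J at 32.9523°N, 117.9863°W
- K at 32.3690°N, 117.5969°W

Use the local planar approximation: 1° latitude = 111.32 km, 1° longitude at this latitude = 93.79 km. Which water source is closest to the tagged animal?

Distances from 32.5623°N, 117.8484°W:
A: √((0.2131·111.32)² + (-0.2818·93.79)²) = √(562.747138 + 698.546063) = 35.5147 km
B: √((-0.1803·111.32)² + (0.1120·93.79)²) = √(402.844880 + 110.344100) = 22.6537 km
C: √((-0.1522·111.32)² + (0.0636·93.79)²) = √(287.061996 + 35.581750) = 17.9623 km
D: √((-0.3414·111.32)² + (0.2366·93.79)²) = √(1444.353270 + 492.427788) = 44.0089 km
E: √((-0.2425·111.32)² + (-0.0115·93.79)²) = √(728.735424 + 1.163346) = 27.0166 km
F: √((-0.1211·111.32)² + (-0.1106·93.79)²) = √(181.733371 + 107.602739) = 17.0099 km
G: √((-0.2969·111.32)² + (-0.1787·93.79)²) = √(1092.362520 + 280.906751) = 37.0576 km
H: √((0.0769·111.32)² + (-0.1786·93.79)²) = √(73.282297 + 280.592450) = 18.8116 km
I: √((-0.0857·111.32)² + (0.2863·93.79)²) = √(91.013966 + 721.034039) = 28.4965 km
J: √((0.3900·111.32)² + (-0.1379·93.79)²) = √(1884.844859 + 167.279070) = 45.3004 km
K: √((-0.1933·111.32)² + (0.2515·93.79)²) = √(463.031038 + 556.402472) = 31.9286 km
Minimum: F at 17.0099 km.

F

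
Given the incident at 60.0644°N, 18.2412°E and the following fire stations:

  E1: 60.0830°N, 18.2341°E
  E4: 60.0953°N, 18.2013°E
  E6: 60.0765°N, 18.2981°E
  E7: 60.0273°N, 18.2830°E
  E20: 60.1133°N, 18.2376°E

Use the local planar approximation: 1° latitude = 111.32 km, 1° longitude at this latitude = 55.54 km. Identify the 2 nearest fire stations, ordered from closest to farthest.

E1, E6

Distances from 60.0644°N, 18.2412°E:
E1: √((0.0186·111.32)² + (-0.0071·55.54)²) = √(4.287186 + 0.155499) = 2.1078 km
E4: √((0.0309·111.32)² + (-0.0399·55.54)²) = √(11.832141 + 4.910860) = 4.0918 km
E6: √((0.0121·111.32)² + (0.0569·55.54)²) = √(1.814334 + 9.987028) = 3.4353 km
E7: √((-0.0371·111.32)² + (0.0418·55.54)²) = √(17.056669 + 5.389697) = 4.7378 km
E20: √((0.0489·111.32)² + (-0.0036·55.54)²) = √(29.632215 + 0.039978) = 5.4472 km
Sorted: E1 (2.1078 km) < E6 (3.4353 km) < E4 (4.0918 km) < E7 (4.7378 km) < …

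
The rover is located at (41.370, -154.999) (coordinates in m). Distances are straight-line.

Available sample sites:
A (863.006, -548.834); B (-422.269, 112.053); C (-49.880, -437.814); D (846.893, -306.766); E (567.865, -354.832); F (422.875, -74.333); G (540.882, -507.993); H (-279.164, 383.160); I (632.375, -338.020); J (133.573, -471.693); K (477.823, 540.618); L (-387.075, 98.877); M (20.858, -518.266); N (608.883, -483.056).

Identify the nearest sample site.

C

Distances from (41.370, -154.999):
A: 911.149 m
B: 535.049 m
C: 297.171 m
D: 819.695 m
E: 563.143 m
F: 389.940 m
G: 611.651 m
H: 626.384 m
I: 618.695 m
J: 329.843 m
K: 821.203 m
L: 498.014 m
M: 363.846 m
N: 655.509 m
Minimum: C at 297.171 m.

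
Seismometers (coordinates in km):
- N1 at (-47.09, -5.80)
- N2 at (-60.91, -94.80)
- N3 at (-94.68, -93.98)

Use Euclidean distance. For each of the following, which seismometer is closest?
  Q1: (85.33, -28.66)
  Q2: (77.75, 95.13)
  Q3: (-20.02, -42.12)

Q1→N1; Q2→N1; Q3→N1

Q1 at (85.33, -28.66):
  N1: 134.38 km
  N2: 160.50 km
  N3: 191.49 km
  → nearest: N1 (134.38 km)
Q2 at (77.75, 95.13):
  N1: 160.54 km
  N2: 235.16 km
  N3: 255.92 km
  → nearest: N1 (160.54 km)
Q3 at (-20.02, -42.12):
  N1: 45.30 km
  N2: 66.69 km
  N3: 90.90 km
  → nearest: N1 (45.30 km)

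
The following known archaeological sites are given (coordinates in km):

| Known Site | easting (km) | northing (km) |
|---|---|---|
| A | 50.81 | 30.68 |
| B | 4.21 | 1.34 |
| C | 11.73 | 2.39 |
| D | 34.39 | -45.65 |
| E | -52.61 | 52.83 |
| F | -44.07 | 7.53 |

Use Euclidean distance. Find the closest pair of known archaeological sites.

B and C

Pairwise distances:
A–B: √((-46.60)² + (-29.34)²) = √(2171.5600 + 860.8356) = 55.07 km
A–C: √((-39.08)² + (-28.29)²) = √(1527.2464 + 800.3241) = 48.24 km
A–D: √((-16.42)² + (-76.33)²) = √(269.6164 + 5826.2689) = 78.08 km
A–E: √((-103.42)² + (22.15)²) = √(10695.6964 + 490.6225) = 105.77 km
A–F: √((-94.88)² + (-23.15)²) = √(9002.2144 + 535.9225) = 97.66 km
B–C: √((7.52)² + (1.05)²) = √(56.5504 + 1.1025) = 7.59 km
B–D: √((30.18)² + (-46.99)²) = √(910.8324 + 2208.0601) = 55.85 km
B–E: √((-56.82)² + (51.49)²) = √(3228.5124 + 2651.2201) = 76.68 km
B–F: √((-48.28)² + (6.19)²) = √(2330.9584 + 38.3161) = 48.68 km
C–D: √((22.66)² + (-48.04)²) = √(513.4756 + 2307.8416) = 53.12 km
C–E: √((-64.34)² + (50.44)²) = √(4139.6356 + 2544.1936) = 81.75 km
C–F: √((-55.80)² + (5.14)²) = √(3113.6400 + 26.4196) = 56.04 km
D–E: √((-87.00)² + (98.48)²) = √(7569.0000 + 9698.3104) = 131.41 km
D–F: √((-78.46)² + (53.18)²) = √(6155.9716 + 2828.1124) = 94.78 km
E–F: √((8.54)² + (-45.30)²) = √(72.9316 + 2052.0900) = 46.10 km
Closest pair: B–C at 7.59 km.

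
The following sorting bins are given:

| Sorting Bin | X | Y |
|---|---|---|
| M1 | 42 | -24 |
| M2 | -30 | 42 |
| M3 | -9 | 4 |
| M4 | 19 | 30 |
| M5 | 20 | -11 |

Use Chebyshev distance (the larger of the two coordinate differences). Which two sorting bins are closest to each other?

Pairwise distances:
M1–M2: 72
M1–M3: 51
M1–M4: 54
M1–M5: 22
M2–M3: 38
M2–M4: 49
M2–M5: 53
M3–M4: 28
M3–M5: 29
M4–M5: 41
Closest pair: M1–M5 at 22.

M1 and M5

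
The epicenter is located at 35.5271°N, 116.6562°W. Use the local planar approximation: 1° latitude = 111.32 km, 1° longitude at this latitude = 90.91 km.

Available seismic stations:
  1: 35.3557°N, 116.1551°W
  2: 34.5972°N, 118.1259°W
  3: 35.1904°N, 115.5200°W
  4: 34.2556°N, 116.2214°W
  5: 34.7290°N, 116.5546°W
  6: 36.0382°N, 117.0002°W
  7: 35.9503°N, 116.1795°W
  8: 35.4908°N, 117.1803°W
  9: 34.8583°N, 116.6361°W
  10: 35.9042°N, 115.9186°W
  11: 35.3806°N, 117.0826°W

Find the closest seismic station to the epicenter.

Distances from 35.5271°N, 116.6562°W:
1: 49.3894 km
2: 169.0189 km
3: 109.8821 km
4: 146.9591 km
5: 89.3233 km
6: 64.9239 km
7: 64.0116 km
8: 47.8170 km
9: 74.4732 km
10: 79.1114 km
11: 42.0549 km
Minimum: 11 at 42.0549 km.

11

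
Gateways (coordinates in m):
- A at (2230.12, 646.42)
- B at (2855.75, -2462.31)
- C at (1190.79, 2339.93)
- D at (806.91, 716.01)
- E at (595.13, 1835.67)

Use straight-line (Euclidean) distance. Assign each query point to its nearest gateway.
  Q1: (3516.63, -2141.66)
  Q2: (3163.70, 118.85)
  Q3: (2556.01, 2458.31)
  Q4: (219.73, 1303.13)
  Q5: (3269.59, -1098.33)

Q1 at (3516.63, -2141.66):
  A: √((-1286.51)² + (2788.08)²) = √(1655107.9801 + 7773390.0864) = 3070.59 m
  B: √((-660.88)² + (-320.65)²) = √(436762.3744 + 102816.4225) = 734.56 m
  C: √((-2325.84)² + (4481.59)²) = √(5409531.7056 + 20084648.9281) = 5049.18 m
  D: √((-2709.72)² + (2857.67)²) = √(7342582.4784 + 8166277.8289) = 3938.13 m
  E: √((-2921.50)² + (3977.33)²) = √(8535162.2500 + 15819153.9289) = 4935.01 m
  → nearest: B (734.56 m)
Q2 at (3163.70, 118.85):
  A: √((-933.58)² + (527.57)²) = √(871571.6164 + 278330.1049) = 1072.33 m
  B: √((-307.95)² + (-2581.16)²) = √(94833.2025 + 6662386.9456) = 2599.47 m
  C: √((-1972.91)² + (2221.08)²) = √(3892373.8681 + 4933196.3664) = 2970.79 m
  D: √((-2356.79)² + (597.16)²) = √(5554459.1041 + 356600.0656) = 2431.27 m
  E: √((-2568.57)² + (1716.82)²) = √(6597551.8449 + 2947470.9124) = 3089.50 m
  → nearest: A (1072.33 m)
Q3 at (2556.01, 2458.31):
  A: √((-325.89)² + (-1811.89)²) = √(106204.2921 + 3282945.3721) = 1840.96 m
  B: √((299.74)² + (-4920.62)²) = √(89844.0676 + 24212501.1844) = 4929.74 m
  C: √((-1365.22)² + (-118.38)²) = √(1863825.6484 + 14013.8244) = 1370.34 m
  D: √((-1749.10)² + (-1742.30)²) = √(3059350.8100 + 3035609.2900) = 2468.80 m
  E: √((-1960.88)² + (-622.64)²) = √(3845050.3744 + 387680.5696) = 2057.36 m
  → nearest: C (1370.34 m)
Q4 at (219.73, 1303.13):
  A: √((2010.39)² + (-656.71)²) = √(4041667.9521 + 431268.0241) = 2114.93 m
  B: √((2636.02)² + (-3765.44)²) = √(6948601.4404 + 14178538.3936) = 4596.43 m
  C: √((971.06)² + (1036.80)²) = √(942957.5236 + 1074954.2400) = 1420.53 m
  D: √((587.18)² + (-587.12)²) = √(344780.3524 + 344709.8944) = 830.36 m
  E: √((375.40)² + (532.54)²) = √(140925.1600 + 283598.8516) = 651.56 m
  → nearest: E (651.56 m)
Q5 at (3269.59, -1098.33):
  A: √((-1039.47)² + (1744.75)²) = √(1080497.8809 + 3044152.5625) = 2030.92 m
  B: √((-413.84)² + (-1363.98)²) = √(171263.5456 + 1860441.4404) = 1425.38 m
  C: √((-2078.80)² + (3438.26)²) = √(4321409.4400 + 11821631.8276) = 4017.84 m
  D: √((-2462.68)² + (1814.34)²) = √(6064792.7824 + 3291829.6356) = 3058.86 m
  E: √((-2674.46)² + (2934.00)²) = √(7152736.2916 + 8608356.0000) = 3970.02 m
  → nearest: B (1425.38 m)

Q1→B; Q2→A; Q3→C; Q4→E; Q5→B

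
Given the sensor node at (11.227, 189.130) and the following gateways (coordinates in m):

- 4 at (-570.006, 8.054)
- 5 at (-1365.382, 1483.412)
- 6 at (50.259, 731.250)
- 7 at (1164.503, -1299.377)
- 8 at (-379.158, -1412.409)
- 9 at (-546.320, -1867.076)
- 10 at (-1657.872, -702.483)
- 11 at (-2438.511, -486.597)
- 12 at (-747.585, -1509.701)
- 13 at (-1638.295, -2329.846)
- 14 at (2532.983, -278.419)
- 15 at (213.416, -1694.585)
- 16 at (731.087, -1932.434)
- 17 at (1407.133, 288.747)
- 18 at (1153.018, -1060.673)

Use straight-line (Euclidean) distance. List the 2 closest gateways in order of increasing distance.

6, 4

Distances from (11.227, 189.130):
4: 608.786 m
5: 1889.502 m
6: 543.523 m
7: 1883.003 m
8: 1648.432 m
9: 2130.456 m
10: 1892.317 m
11: 2541.225 m
12: 1860.597 m
13: 3011.007 m
14: 2564.733 m
15: 1894.535 m
16: 2240.364 m
17: 1399.456 m
18: 1692.836 m
Sorted: 6 (543.523 m) < 4 (608.786 m) < 17 (1399.456 m) < 8 (1648.432 m) < …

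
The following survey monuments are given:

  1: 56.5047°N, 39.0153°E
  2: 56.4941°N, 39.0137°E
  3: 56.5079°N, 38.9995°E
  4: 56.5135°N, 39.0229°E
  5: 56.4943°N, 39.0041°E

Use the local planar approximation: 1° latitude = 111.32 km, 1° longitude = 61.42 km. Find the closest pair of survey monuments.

2 and 5

Pairwise distances:
1–2: 1.1841 km
1–3: 1.0338 km
1–4: 1.0851 km
1–5: 1.3467 km
2–3: 1.7665 km
2–4: 2.2323 km
2–5: 0.5901 km
3–4: 1.5666 km
3–5: 1.5401 km
4–5: 2.4293 km
Closest pair: 2–5 at 0.5901 km.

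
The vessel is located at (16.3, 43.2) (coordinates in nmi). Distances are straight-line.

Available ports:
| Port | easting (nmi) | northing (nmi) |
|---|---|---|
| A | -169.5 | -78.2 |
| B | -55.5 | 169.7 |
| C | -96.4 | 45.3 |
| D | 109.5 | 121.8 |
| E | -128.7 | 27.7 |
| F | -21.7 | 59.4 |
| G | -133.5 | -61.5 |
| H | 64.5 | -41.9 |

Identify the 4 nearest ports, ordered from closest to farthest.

F, H, C, D

Distances from (16.3, 43.2):
A: 221.9 nmi
B: 145.5 nmi
C: 112.7 nmi
D: 121.9 nmi
E: 145.8 nmi
F: 41.3 nmi
G: 182.8 nmi
H: 97.8 nmi
Sorted: F (41.3 nmi) < H (97.8 nmi) < C (112.7 nmi) < D (121.9 nmi) < B (145.5 nmi) < E (145.8 nmi) < …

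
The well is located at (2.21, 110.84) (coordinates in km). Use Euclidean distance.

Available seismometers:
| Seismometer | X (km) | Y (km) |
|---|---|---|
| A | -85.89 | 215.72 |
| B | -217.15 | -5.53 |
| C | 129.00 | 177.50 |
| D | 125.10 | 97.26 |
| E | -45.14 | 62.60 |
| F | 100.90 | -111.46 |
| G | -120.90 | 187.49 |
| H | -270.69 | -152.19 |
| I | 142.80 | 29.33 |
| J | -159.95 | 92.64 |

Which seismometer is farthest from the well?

Distances from (2.21, 110.84):
A: 136.97 km
B: 248.32 km
C: 143.25 km
D: 123.64 km
E: 67.60 km
F: 243.22 km
G: 145.02 km
H: 379.02 km
I: 162.51 km
J: 163.18 km
Maximum: H at 379.02 km.

H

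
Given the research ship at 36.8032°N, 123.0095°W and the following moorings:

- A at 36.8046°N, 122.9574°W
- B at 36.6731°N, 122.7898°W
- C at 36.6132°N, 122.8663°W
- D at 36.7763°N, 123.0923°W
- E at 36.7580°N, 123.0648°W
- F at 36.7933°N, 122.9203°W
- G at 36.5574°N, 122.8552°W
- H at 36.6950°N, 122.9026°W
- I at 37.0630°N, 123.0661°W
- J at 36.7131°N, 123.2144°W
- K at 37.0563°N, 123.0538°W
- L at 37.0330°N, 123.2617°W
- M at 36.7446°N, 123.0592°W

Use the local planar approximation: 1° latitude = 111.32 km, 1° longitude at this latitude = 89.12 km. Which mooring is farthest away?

Distances from 36.8032°N, 123.0095°W:
A: 4.6458 km
B: 24.3539 km
C: 24.7027 km
D: 7.9636 km
E: 7.0432 km
F: 8.0255 km
G: 30.6235 km
H: 15.3571 km
I: 29.3575 km
J: 20.8339 km
K: 28.4504 km
L: 34.0526 km
M: 7.8850 km
Maximum: L at 34.0526 km.

L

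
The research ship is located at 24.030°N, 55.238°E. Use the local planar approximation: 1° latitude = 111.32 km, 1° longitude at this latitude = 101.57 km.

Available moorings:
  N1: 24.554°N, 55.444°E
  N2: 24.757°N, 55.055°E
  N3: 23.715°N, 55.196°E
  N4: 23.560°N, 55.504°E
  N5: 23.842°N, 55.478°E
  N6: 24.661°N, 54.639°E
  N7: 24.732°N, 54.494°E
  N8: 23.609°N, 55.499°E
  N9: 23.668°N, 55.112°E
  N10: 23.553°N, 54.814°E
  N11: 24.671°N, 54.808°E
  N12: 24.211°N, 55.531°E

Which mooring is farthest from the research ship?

Distances from 24.030°N, 55.238°E:
N1: 61.971 km
N2: 83.037 km
N3: 35.324 km
N4: 58.884 km
N5: 32.128 km
N6: 92.928 km
N7: 108.708 km
N8: 53.844 km
N9: 42.281 km
N10: 68.368 km
N11: 83.661 km
N12: 35.939 km
Maximum: N7 at 108.708 km.

N7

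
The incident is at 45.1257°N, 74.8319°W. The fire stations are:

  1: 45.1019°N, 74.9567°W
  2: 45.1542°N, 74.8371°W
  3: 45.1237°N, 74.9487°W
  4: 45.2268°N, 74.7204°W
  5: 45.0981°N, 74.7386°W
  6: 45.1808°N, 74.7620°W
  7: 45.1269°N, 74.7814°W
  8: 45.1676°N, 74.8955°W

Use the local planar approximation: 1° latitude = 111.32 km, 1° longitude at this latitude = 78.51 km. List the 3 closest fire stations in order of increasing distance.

2, 7, 8

Distances from 45.1257°N, 74.8319°W:
1: 10.1499 km
2: 3.1988 km
3: 9.1727 km
4: 14.2581 km
5: 7.9432 km
6: 8.2304 km
7: 3.9670 km
8: 6.8329 km
Sorted: 2 (3.1988 km) < 7 (3.9670 km) < 8 (6.8329 km) < 5 (7.9432 km) < 6 (8.2304 km) < …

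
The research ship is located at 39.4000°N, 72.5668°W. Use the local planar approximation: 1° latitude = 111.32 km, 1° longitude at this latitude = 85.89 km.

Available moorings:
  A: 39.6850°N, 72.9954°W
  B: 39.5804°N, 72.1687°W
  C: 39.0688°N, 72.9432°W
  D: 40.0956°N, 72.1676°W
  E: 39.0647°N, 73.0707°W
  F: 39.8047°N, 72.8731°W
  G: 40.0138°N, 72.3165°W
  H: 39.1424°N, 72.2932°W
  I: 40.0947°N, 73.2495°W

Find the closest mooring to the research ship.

Distances from 39.4000°N, 72.5668°W:
A: √((0.2850·111.32)² + (-0.4286·85.89)²) = √(1006.551766 + 1355.156770) = 48.5974 km
B: √((0.1804·111.32)² + (0.3981·85.89)²) = √(403.291865 + 1169.148187) = 39.6540 km
C: √((-0.3312·111.32)² + (-0.3764·85.89)²) = √(1359.336729 + 1045.163982) = 49.0357 km
D: √((0.6956·111.32)² + (0.3992·85.89)²) = √(5996.054091 + 1175.618118) = 84.6857 km
E: √((-0.3353·111.32)² + (-0.5039·85.89)²) = √(1393.200117 + 1873.155890) = 57.1520 km
F: √((0.4047·111.32)² + (-0.3063·85.89)²) = √(2029.610982 + 692.116494) = 52.1702 km
G: √((0.6138·111.32)² + (0.2503·85.89)²) = √(4668.745102 + 462.175484) = 71.6304 km
H: √((-0.2576·111.32)² + (0.2736·85.89)²) = √(822.314811 + 552.226688) = 37.0748 km
I: √((0.6947·111.32)² + (-0.6827·85.89)²) = √(5980.548175 + 3438.309848) = 97.0508 km
Minimum: H at 37.0748 km.

H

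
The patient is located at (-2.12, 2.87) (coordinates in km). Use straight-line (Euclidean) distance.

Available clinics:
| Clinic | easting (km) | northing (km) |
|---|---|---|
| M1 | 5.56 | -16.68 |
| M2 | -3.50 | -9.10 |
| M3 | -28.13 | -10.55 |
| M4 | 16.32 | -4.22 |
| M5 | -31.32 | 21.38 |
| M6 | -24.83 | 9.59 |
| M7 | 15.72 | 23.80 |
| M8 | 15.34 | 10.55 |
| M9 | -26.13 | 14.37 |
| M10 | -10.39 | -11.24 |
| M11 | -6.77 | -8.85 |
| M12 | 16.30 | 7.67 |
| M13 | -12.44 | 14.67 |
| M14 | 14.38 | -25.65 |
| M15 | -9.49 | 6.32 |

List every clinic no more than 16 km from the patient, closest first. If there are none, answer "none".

Distances from (-2.12, 2.87):
M1: 21.00 km
M2: 12.05 km
M3: 29.27 km
M4: 19.76 km
M5: 34.57 km
M6: 23.68 km
M7: 27.50 km
M8: 19.07 km
M9: 26.62 km
M10: 16.35 km
M11: 12.61 km
M12: 19.04 km
M13: 15.68 km
M14: 32.95 km
M15: 8.14 km
Threshold 16 km: M15 (8.14 km), M2 (12.05 km), M11 (12.61 km), M13 (15.68 km) are within range.

M15, M2, M11, M13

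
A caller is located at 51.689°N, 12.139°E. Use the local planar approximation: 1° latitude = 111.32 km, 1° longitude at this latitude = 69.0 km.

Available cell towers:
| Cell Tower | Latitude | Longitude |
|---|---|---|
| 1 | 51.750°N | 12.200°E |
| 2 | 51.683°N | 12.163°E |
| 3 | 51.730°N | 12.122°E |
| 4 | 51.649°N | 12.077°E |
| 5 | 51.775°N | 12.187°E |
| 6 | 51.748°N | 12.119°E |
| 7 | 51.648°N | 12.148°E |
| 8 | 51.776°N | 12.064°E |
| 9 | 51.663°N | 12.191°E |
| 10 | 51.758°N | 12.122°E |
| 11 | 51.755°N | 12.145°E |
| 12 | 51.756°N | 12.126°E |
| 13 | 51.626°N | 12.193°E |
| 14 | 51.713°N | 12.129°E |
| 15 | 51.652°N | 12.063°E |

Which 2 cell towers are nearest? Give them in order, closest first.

Distances from 51.689°N, 12.139°E:
1: √((0.061·111.32)² + (0.061·69.0)²) = √(46.11116 + 17.71568) = 7.989 km
2: √((-0.006·111.32)² + (0.024·69.0)²) = √(0.44612 + 2.74234) = 1.786 km
3: √((0.041·111.32)² + (-0.017·69.0)²) = √(20.83119 + 1.37593) = 4.712 km
4: √((-0.040·111.32)² + (-0.062·69.0)²) = √(19.82743 + 18.30128) = 6.175 km
5: √((0.086·111.32)² + (0.048·69.0)²) = √(91.65229 + 10.96934) = 10.130 km
6: √((0.059·111.32)² + (-0.020·69.0)²) = √(43.13705 + 1.90440) = 6.711 km
7: √((-0.041·111.32)² + (0.009·69.0)²) = √(20.83119 + 0.38564) = 4.606 km
8: √((0.087·111.32)² + (-0.075·69.0)²) = √(93.79613 + 26.78062) = 10.981 km
9: √((-0.026·111.32)² + (0.052·69.0)²) = √(8.37709 + 12.87374) = 4.610 km
10: √((0.069·111.32)² + (-0.017·69.0)²) = √(58.99899 + 1.37593) = 7.770 km
11: √((0.066·111.32)² + (0.006·69.0)²) = √(53.98017 + 0.17140) = 7.359 km
12: √((0.067·111.32)² + (-0.013·69.0)²) = √(55.62833 + 0.80461) = 7.512 km
13: √((-0.063·111.32)² + (0.054·69.0)²) = √(49.18441 + 13.88308) = 7.942 km
14: √((0.024·111.32)² + (-0.010·69.0)²) = √(7.13787 + 0.47610) = 2.759 km
15: √((-0.037·111.32)² + (-0.076·69.0)²) = √(16.96484 + 27.49954) = 6.668 km
Sorted: 2 (1.786 km) < 14 (2.759 km) < 7 (4.606 km) < 9 (4.610 km) < …

2, 14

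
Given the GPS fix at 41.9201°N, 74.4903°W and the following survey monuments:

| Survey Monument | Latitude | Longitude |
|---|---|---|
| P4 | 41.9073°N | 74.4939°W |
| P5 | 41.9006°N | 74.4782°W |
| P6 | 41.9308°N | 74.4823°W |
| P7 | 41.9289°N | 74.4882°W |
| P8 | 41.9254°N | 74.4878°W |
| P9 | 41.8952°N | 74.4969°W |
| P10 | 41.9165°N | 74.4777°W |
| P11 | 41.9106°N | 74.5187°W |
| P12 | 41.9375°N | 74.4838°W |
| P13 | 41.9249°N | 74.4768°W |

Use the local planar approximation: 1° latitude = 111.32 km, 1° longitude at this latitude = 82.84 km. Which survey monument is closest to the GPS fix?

P8

Distances from 41.9201°N, 74.4903°W:
P4: √((-0.0128·111.32)² + (-0.0036·82.84)²) = √(2.030329 + 0.088938) = 1.4558 km
P5: √((-0.0195·111.32)² + (0.0121·82.84)²) = √(4.712112 + 1.004734) = 2.3910 km
P6: √((0.0107·111.32)² + (0.0080·82.84)²) = √(1.418776 + 0.439198) = 1.3631 km
P7: √((0.0088·111.32)² + (0.0021·82.84)²) = √(0.959648 + 0.030263) = 0.9949 km
P8: √((0.0053·111.32)² + (0.0025·82.84)²) = √(0.348095 + 0.042890) = 0.6253 km
P9: √((-0.0249·111.32)² + (-0.0066·82.84)²) = √(7.683252 + 0.298929) = 2.8253 km
P10: √((-0.0036·111.32)² + (0.0126·82.84)²) = √(0.160602 + 1.089485) = 1.1181 km
P11: √((-0.0095·111.32)² + (-0.0284·82.84)²) = √(1.118391 + 5.534990) = 2.5794 km
P12: √((0.0174·111.32)² + (0.0065·82.84)²) = √(3.751845 + 0.289939) = 2.0104 km
P13: √((0.0048·111.32)² + (0.0135·82.84)²) = √(0.285515 + 1.250684) = 1.2394 km
Minimum: P8 at 0.6253 km.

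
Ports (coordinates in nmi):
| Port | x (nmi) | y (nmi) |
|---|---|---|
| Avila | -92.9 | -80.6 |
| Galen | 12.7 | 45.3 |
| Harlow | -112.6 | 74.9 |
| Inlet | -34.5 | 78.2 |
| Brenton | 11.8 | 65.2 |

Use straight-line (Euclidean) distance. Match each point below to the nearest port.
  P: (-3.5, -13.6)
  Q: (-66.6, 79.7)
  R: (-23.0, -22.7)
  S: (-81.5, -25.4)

P→Galen; Q→Inlet; R→Galen; S→Avila

P at (-3.5, -13.6):
  Avila: √((-89.4)² + (-67.0)²) = √(7992.360 + 4489.000) = 111.7 nmi
  Galen: √((16.2)² + (58.9)²) = √(262.440 + 3469.210) = 61.1 nmi
  Harlow: √((-109.1)² + (88.5)²) = √(11902.810 + 7832.250) = 140.5 nmi
  Inlet: √((-31.0)² + (91.8)²) = √(961.000 + 8427.240) = 96.9 nmi
  Brenton: √((15.3)² + (78.8)²) = √(234.090 + 6209.440) = 80.3 nmi
  → nearest: Galen (61.1 nmi)
Q at (-66.6, 79.7):
  Avila: √((-26.3)² + (-160.3)²) = √(691.690 + 25696.090) = 162.4 nmi
  Galen: √((79.3)² + (-34.4)²) = √(6288.490 + 1183.360) = 86.4 nmi
  Harlow: √((-46.0)² + (-4.8)²) = √(2116.000 + 23.040) = 46.2 nmi
  Inlet: √((32.1)² + (-1.5)²) = √(1030.410 + 2.250) = 32.1 nmi
  Brenton: √((78.4)² + (-14.5)²) = √(6146.560 + 210.250) = 79.7 nmi
  → nearest: Inlet (32.1 nmi)
R at (-23.0, -22.7):
  Avila: √((-69.9)² + (-57.9)²) = √(4886.010 + 3352.410) = 90.8 nmi
  Galen: √((35.7)² + (68.0)²) = √(1274.490 + 4624.000) = 76.8 nmi
  Harlow: √((-89.6)² + (97.6)²) = √(8028.160 + 9525.760) = 132.5 nmi
  Inlet: √((-11.5)² + (100.9)²) = √(132.250 + 10180.810) = 101.6 nmi
  Brenton: √((34.8)² + (87.9)²) = √(1211.040 + 7726.410) = 94.5 nmi
  → nearest: Galen (76.8 nmi)
S at (-81.5, -25.4):
  Avila: √((-11.4)² + (-55.2)²) = √(129.960 + 3047.040) = 56.4 nmi
  Galen: √((94.2)² + (70.7)²) = √(8873.640 + 4998.490) = 117.8 nmi
  Harlow: √((-31.1)² + (100.3)²) = √(967.210 + 10060.090) = 105.0 nmi
  Inlet: √((47.0)² + (103.6)²) = √(2209.000 + 10732.960) = 113.8 nmi
  Brenton: √((93.3)² + (90.6)²) = √(8704.890 + 8208.360) = 130.1 nmi
  → nearest: Avila (56.4 nmi)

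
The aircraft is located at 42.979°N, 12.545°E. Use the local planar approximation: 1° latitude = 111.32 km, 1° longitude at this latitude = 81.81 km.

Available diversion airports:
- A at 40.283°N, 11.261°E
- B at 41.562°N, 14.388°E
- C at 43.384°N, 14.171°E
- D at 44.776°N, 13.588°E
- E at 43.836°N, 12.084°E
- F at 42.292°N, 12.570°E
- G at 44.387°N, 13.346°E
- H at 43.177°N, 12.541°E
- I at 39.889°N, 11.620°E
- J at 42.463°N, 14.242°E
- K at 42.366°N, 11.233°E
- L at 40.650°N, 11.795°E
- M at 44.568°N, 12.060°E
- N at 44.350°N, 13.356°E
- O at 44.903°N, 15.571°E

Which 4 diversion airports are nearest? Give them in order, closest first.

H, F, E, K

Distances from 42.979°N, 12.545°E:
A: √((-2.696·111.32)² + (-1.284·81.81)²) = √(90071.24609 + 11034.25034) = 317.971 km
B: √((-1.417·111.32)² + (1.843·81.81)²) = √(24882.04641 + 22733.35091) = 218.210 km
C: √((0.405·111.32)² + (1.626·81.81)²) = √(2032.62116 + 17695.13449) = 140.456 km
D: √((1.797·111.32)² + (1.043·81.81)²) = √(40016.81777 + 7280.83857) = 217.480 km
E: √((0.857·111.32)² + (-0.461·81.81)²) = √(9101.39659 + 1422.37672) = 102.585 km
F: √((-0.687·111.32)² + (0.025·81.81)²) = √(5848.70706 + 4.18305) = 76.504 km
G: √((1.408·111.32)² + (0.801·81.81)²) = √(24566.97619 + 4294.15600) = 169.886 km
H: √((0.198·111.32)² + (-0.004·81.81)²) = √(485.82155 + 0.10709) = 22.044 km
I: √((-3.090·111.32)² + (-0.925·81.81)²) = √(118321.41485 + 5726.59211) = 352.204 km
J: √((-0.516·111.32)² + (1.697·81.81)²) = √(3299.48227 + 19274.20483) = 150.245 km
K: √((-0.613·111.32)² + (-1.312·81.81)²) = √(4656.58296 + 11520.74212) = 127.190 km
L: √((-2.329·111.32)² + (-0.750·81.81)²) = √(67217.96688 + 3764.74281) = 266.426 km
M: √((1.589·111.32)² + (-0.485·81.81)²) = √(31289.18058 + 1574.33178) = 181.283 km
N: √((1.371·111.32)² + (0.811·81.81)²) = √(23292.77893 + 4402.04516) = 166.418 km
O: √((1.924·111.32)² + (3.026·81.81)²) = √(45872.93532 + 61284.49796) = 327.349 km
Sorted: H (22.044 km) < F (76.504 km) < E (102.585 km) < K (127.190 km) < C (140.456 km) < J (150.245 km) < …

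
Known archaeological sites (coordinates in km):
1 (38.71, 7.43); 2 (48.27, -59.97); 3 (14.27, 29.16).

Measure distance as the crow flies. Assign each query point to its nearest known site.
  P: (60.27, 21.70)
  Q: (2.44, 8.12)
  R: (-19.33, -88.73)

P at (60.27, 21.70):
  1: 25.85 km
  2: 82.55 km
  3: 46.60 km
  → nearest: 1 (25.85 km)
Q at (2.44, 8.12):
  1: 36.28 km
  2: 82.08 km
  3: 24.14 km
  → nearest: 3 (24.14 km)
R at (-19.33, -88.73):
  1: 112.32 km
  2: 73.46 km
  3: 122.58 km
  → nearest: 2 (73.46 km)

P→1; Q→3; R→2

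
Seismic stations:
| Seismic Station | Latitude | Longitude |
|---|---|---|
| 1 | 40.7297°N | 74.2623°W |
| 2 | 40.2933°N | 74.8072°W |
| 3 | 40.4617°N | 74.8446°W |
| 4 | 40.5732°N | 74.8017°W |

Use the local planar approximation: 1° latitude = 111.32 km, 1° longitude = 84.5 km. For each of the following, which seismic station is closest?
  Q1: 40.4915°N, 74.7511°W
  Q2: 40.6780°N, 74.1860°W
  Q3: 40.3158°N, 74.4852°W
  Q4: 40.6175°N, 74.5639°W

Q1 at 40.4915°N, 74.7511°W:
  1: 49.0827 km
  2: 22.5671 km
  3: 8.5689 km
  4: 10.0498 km
  → nearest: 3 (8.5689 km)
Q2 at 40.6780°N, 74.1860°W:
  1: 8.6424 km
  2: 67.7445 km
  3: 60.6373 km
  4: 53.3186 km
  → nearest: 1 (8.6424 km)
Q3 at 40.3158°N, 74.4852°W:
  1: 49.7765 km
  2: 27.3240 km
  3: 34.4396 km
  4: 39.1956 km
  → nearest: 2 (27.3240 km)
Q4 at 40.6175°N, 74.5639°W:
  1: 28.3813 km
  2: 41.5349 km
  3: 29.3837 km
  4: 20.6904 km
  → nearest: 4 (20.6904 km)

Q1→3; Q2→1; Q3→2; Q4→4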